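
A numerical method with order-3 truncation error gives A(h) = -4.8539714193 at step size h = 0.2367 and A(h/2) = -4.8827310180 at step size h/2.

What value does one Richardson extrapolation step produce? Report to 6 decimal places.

r = 3, so 2^r = 8.
8×(-4.8827310180) = -39.0618481440; subtract (-4.8539714193) → -34.2078767247
Divide by 2^3 − 1 = 7.
Result: -4.8868395321

-4.886840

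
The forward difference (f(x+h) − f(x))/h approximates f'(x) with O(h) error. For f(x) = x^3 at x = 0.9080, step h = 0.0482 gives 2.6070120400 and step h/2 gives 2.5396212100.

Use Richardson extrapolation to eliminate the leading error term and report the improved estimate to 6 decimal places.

Error is O(h^1); halving h shrinks it by 2^1 = 2.
2·2.5396212100 − 2.6070120400 = 2.4722303800
Divide by 2^1 − 1 = 1.
R = 2.4722303800/1 = 2.4722303800
Gap between inputs: 6.739e-02; correction applied: −0.0673908300.

2.472230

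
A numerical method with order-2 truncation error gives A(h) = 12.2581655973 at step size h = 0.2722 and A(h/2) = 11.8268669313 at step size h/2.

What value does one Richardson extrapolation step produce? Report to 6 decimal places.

11.683101

Error is O(h^2); halving h shrinks it by 2^2 = 4.
Numerator 4·A(h/2) − A(h) = 4·11.8268669313 − 12.2581655973 = 35.0493021279
Denominator 4 − 1 = 3.
Extrapolated: 35.0493021279 / 3 = 11.6831007093
Shift from A(h/2): −0.1437662220.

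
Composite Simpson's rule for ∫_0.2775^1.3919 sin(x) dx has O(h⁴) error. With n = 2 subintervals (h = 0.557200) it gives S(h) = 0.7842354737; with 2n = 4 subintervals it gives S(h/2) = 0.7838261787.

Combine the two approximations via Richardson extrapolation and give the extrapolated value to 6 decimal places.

With r = 4 the leading error scales as h^4, so the weight is 2^4 = 16.
Difference of the inputs: 0.7838261787 − 0.7842354737 = -0.0004092950
Correction (A(h/2) − A(h))/(16 − 1) = (-0.0004092950)/15 = -0.0000272863
R = A(h/2) + (A(h/2) − A(h))/15 = 0.7838261787 − 0.0000272863 = 0.7837988924

0.783799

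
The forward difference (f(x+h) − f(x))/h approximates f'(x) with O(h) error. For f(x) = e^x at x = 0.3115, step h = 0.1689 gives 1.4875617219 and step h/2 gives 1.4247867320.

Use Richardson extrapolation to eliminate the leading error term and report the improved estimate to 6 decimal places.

1.362012

Leading term ∝ h^1; use weight 2 = 2^1.
Top: 2(1.4247867320) − (1.4875617219) = 1.3620117421
Divide by 2^1 − 1 = 1.
(2 × 1.4247867320 − 1.4875617219)/(2 − 1) = 1.3620117421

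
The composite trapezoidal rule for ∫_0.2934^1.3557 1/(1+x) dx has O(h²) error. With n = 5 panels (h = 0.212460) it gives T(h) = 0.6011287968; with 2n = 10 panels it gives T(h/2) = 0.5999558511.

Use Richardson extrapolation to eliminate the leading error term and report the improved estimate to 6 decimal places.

r = 2: numerator weight 4, denominator 3.
Weighted: 2.3998234044 − 0.6011287968 = 1.7986946076
(4·0.5999558511 − 0.6011287968)/(4 − 1) = 0.5995648692

0.599565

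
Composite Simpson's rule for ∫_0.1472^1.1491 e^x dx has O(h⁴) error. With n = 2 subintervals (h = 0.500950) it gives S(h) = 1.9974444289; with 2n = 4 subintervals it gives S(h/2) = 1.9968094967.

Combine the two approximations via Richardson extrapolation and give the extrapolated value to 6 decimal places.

r = 4: numerator weight 16, denominator 15.
2^4*A(h/2) = 31.9489519472; minus A(h) gives 29.9515075183.
Divide by 2^4 − 1 = 15.
Extrapolated: 29.9515075183 / 15 = 1.9967671679
Gap between inputs: 6.349e-04; correction applied: −0.0000423288.

1.996767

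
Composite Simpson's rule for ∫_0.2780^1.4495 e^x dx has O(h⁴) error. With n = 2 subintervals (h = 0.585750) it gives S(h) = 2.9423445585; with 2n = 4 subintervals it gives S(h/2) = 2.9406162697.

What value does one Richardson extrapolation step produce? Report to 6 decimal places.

Method order is 4; weight 2^4 = 16.
Numerator 16 × A(h/2) − A(h) = 16 × 2.9406162697 − 2.9423445585 = 44.1075157567
Denominator 16 − 1 = 15.
(16 × 2.9406162697 − 2.9423445585)/(16 − 1) = 2.9405010504
Correction |R − A(h/2)| = 1.152e-04; gap |A(h/2) − A(h)| = 1.728e-03.

2.940501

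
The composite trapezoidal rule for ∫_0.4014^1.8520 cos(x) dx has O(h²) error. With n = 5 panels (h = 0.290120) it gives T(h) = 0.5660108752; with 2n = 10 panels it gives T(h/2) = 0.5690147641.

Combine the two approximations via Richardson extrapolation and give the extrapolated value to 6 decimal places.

0.570016

Error is O(h^2); halving h shrinks it by 2^2 = 4.
4*0.5690147641 = 2.2760590564; subtract 0.5660108752 → 1.7100481812
1.7100481812 ÷ 3 = 0.5700160604
Correction |R − A(h/2)| = 1.001e-03; gap |A(h/2) − A(h)| = 3.004e-03.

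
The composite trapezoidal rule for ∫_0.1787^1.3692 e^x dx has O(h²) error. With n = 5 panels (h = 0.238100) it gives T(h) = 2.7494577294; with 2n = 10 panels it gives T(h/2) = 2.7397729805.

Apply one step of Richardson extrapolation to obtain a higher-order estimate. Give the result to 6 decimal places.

2.736545

Leading term ∝ h^2; use weight 4 = 2^2.
4·2.7397729805 = 10.9590919220; 10.9590919220 − 2.7494577294 = 8.2096341926
R = 8.2096341926/3 = 2.7365447309
Shift from A(h/2): −0.0032282496.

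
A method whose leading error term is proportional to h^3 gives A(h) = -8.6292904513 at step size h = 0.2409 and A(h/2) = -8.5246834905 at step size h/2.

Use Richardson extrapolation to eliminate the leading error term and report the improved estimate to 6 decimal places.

-8.509740

Leading term ∝ h^3; use weight 8 = 2^3.
Numerator 8*A(h/2) − A(h) = 8*(-8.5246834905) − (-8.6292904513) = -59.5681774727
Denominator 8 − 1 = 7.
R = (-59.5681774727)/7 = -8.5097396390
Correction |R − A(h/2)| = 1.494e-02; gap |A(h/2) − A(h)| = 1.046e-01.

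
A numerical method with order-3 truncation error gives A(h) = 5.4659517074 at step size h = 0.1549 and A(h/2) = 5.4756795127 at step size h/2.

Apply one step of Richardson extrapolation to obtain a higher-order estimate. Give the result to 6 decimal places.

5.477069

With r = 3 the leading error scales as h^3, so the weight is 2^3 = 8.
8×5.4756795127 = 43.8054361016; subtract 5.4659517074 → 38.3394843942
Denominator 8 − 1 = 7.
Result: 5.4770691992
Shift from A(h/2): +0.0013896865.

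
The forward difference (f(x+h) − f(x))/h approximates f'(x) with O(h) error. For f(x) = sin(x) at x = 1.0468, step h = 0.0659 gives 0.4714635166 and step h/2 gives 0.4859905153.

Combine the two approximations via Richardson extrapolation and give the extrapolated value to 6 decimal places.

0.500518

Error is O(h^1); halving h shrinks it by 2^1 = 2.
Weighted: 0.9719810306 − 0.4714635166 = 0.5005175140
Extrapolated: 0.5005175140 / 1 = 0.5005175140
Shift from A(h/2): +0.0145269987.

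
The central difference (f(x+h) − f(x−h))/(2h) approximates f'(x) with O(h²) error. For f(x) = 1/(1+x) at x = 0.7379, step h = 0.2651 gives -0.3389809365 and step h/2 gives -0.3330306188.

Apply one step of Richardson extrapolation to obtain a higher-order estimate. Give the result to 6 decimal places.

r = 2: numerator weight 4, denominator 3.
4·(-0.3330306188) = -1.3321224752; subtract (-0.3389809365) → -0.9931415387
(-0.9931415387) ÷ 3 = -0.3310471796
Correction |R − A(h/2)| = 1.983e-03; gap |A(h/2) − A(h)| = 5.950e-03.

-0.331047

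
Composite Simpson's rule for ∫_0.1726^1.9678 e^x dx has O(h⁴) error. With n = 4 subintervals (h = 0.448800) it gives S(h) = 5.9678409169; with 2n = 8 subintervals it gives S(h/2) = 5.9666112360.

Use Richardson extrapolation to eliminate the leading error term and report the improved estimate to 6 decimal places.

5.966529

Method order is 4; weight 2^4 = 16.
16×5.9666112360 = 95.4657797760; subtract 5.9678409169 → 89.4979388591
89.4979388591 ÷ 15 = 5.9665292573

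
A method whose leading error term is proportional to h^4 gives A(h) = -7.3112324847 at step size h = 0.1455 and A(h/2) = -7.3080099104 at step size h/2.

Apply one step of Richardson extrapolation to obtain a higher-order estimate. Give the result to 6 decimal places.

Order 4 gives 2^r = 16 and 2^r − 1 = 15.
2^4 × A(h/2) = -116.9281585664; minus A(h) gives -109.6169260817.
(-109.6169260817) ÷ 15 = -7.3077950721

-7.307795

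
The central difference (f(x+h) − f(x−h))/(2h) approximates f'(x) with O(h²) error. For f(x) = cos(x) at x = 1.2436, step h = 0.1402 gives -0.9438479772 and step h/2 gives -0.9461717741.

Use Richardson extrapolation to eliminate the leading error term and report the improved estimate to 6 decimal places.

-0.946946

With r = 2 the leading error scales as h^2, so the weight is 2^2 = 4.
Numerator 4×A(h/2) − A(h) = 4×(-0.9461717741) − (-0.9438479772) = -2.8408391192
Extrapolated: (-2.8408391192) / 3 = -0.9469463731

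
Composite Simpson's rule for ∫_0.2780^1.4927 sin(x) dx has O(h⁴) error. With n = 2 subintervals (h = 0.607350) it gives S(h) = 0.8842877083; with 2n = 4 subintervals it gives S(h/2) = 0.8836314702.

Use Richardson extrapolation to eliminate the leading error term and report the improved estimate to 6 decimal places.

0.883588

With r = 4 the leading error scales as h^4, so the weight is 2^4 = 16.
Difference of the inputs: 0.8836314702 − 0.8842877083 = -0.0006562381
Divide by 2^4 − 1 = 15: (-0.0006562381)/15 = -0.0000437492
R = A(h/2) + (A(h/2) − A(h))/15 = 0.8836314702 − 0.0000437492 = 0.8835877210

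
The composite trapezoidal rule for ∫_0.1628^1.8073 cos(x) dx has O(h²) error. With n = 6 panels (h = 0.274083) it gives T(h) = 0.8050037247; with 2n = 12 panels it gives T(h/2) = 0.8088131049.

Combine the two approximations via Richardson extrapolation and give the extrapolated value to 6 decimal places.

0.810083

The method has order 2: 2^2 = 4.
Weighted: 3.2352524196 − 0.8050037247 = 2.4302486949
Extrapolated: 2.4302486949 / 3 = 0.8100828983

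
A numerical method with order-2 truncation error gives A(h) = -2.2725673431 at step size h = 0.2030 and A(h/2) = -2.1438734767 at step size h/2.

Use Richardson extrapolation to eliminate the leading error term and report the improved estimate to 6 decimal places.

-2.100976

Leading term ∝ h^2; use weight 4 = 2^2.
4×(-2.1438734767) = -8.5754939068; (-8.5754939068) − (-2.2725673431) = -6.3029265637
Denominator 4 − 1 = 3.
R = (-6.3029265637)/3 = -2.1009755212
Gap between inputs: 1.287e-01; correction applied: +0.0428979555.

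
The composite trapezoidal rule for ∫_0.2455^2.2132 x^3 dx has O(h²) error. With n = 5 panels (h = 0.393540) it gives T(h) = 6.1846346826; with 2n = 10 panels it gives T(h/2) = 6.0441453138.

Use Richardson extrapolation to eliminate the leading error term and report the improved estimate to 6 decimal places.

Error is O(h^2); halving h shrinks it by 2^2 = 4.
4×6.0441453138 = 24.1765812552; subtract 6.1846346826 → 17.9919465726
Divide by 2^2 − 1 = 3.
So the Richardson estimate is 5.9973155242.
Gap between inputs: 1.405e-01; correction applied: −0.0468297896.

5.997316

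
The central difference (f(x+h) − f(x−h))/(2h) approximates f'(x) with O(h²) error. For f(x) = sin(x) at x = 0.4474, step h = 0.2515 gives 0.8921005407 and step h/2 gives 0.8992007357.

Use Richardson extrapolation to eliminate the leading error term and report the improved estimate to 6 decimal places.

Leading term ∝ h^2; use weight 4 = 2^2.
4 × 0.8992007357 = 3.5968029428; subtract 0.8921005407 → 2.7047024021
Denominator 4 − 1 = 3.
So the Richardson estimate is 0.9015674674.

0.901567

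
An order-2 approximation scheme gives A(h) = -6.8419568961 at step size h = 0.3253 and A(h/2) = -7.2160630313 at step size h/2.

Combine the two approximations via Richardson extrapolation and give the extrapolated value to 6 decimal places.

Order 2 gives 2^r = 4 and 2^r − 1 = 3.
Top: 4(-7.2160630313) − (-6.8419568961) = -22.0222952291
R = (-22.0222952291)/3 = -7.3407650764

-7.340765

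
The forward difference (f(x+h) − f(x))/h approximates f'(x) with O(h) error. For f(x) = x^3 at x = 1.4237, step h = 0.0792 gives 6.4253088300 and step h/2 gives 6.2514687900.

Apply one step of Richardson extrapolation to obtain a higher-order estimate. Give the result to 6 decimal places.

The method has order 1: 2^1 = 2.
2*6.2514687900 − 6.4253088300 = 6.0776287500
R = 6.0776287500/1 = 6.0776287500
Correction |R − A(h/2)| = 1.738e-01; gap |A(h/2) − A(h)| = 1.738e-01.

6.077629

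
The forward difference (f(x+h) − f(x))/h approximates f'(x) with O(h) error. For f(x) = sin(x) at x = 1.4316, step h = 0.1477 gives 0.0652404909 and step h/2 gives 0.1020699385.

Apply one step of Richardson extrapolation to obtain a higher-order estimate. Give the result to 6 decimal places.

0.138899

r = 1, so 2^r = 2.
2^1*A(h/2) = 0.2041398770; minus A(h) gives 0.1388993861.
Divide by 2^1 − 1 = 1.
Extrapolated: 0.1388993861 / 1 = 0.1388993861
Gap between inputs: 3.683e-02; correction applied: +0.0368294476.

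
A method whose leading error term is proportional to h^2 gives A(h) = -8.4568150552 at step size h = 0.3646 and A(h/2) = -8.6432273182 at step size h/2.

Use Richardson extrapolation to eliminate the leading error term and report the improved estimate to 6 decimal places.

-8.705365

Method order is 2; weight 2^2 = 4.
4 × (-8.6432273182) − (-8.4568150552) = -26.1160942176
Denominator 4 − 1 = 3.
So the Richardson estimate is -8.7053647392.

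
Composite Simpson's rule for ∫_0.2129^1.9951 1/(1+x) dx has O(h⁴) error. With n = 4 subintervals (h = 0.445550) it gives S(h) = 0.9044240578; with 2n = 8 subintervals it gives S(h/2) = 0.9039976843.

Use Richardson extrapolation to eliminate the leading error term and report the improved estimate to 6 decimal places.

r = 4: numerator weight 16, denominator 15.
16·0.9039976843 − 0.9044240578 = 13.5595388910
Extrapolated: 13.5595388910 / 15 = 0.9039692594
Shift from A(h/2): −0.0000284249.

0.903969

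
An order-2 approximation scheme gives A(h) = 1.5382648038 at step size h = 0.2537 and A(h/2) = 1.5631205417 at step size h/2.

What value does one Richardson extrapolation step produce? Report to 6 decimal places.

1.571406

The method has order 2: 2^2 = 4.
Difference of the inputs: 1.5631205417 − 1.5382648038 = 0.0248557379
Correction (A(h/2) − A(h))/(4 − 1) = 0.0248557379/3 = 0.0082852460
R = A(h/2) + (A(h/2) − A(h))/3 = 1.5631205417 + 0.0082852460 = 1.5714057877
Shift from A(h/2): +0.0082852460.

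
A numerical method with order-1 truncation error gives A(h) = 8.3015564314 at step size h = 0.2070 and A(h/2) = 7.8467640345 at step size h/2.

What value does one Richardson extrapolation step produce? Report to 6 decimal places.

7.391972

With r = 1 the leading error scales as h^1, so the weight is 2^1 = 2.
2·7.8467640345 − 8.3015564314 = 7.3919716376
Extrapolated: 7.3919716376 / 1 = 7.3919716376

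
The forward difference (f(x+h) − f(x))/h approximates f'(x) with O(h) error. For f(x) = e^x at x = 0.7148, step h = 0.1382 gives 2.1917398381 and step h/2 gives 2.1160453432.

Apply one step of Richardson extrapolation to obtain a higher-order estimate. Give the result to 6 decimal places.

Error is O(h^1); halving h shrinks it by 2^1 = 2.
2*2.1160453432 = 4.2320906864; 4.2320906864 − 2.1917398381 = 2.0403508483
R = 2.0403508483/1 = 2.0403508483
Gap between inputs: 7.569e-02; correction applied: −0.0756944949.

2.040351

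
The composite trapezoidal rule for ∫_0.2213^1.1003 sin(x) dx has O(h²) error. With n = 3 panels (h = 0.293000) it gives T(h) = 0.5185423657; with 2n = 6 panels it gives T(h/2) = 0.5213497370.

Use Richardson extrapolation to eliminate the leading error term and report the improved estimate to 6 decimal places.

0.522286

Error is O(h^2); halving h shrinks it by 2^2 = 4.
Numerator 4 × A(h/2) − A(h) = 4 × 0.5213497370 − 0.5185423657 = 1.5668565823
Denominator 4 − 1 = 3.
So the Richardson estimate is 0.5222855274.
Shift from A(h/2): +0.0009357904.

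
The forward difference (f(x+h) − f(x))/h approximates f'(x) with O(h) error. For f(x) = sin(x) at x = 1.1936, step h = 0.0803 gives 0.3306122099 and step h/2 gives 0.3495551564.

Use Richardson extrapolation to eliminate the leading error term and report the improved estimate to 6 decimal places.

Error is O(h^1); halving h shrinks it by 2^1 = 2.
Weighted: 0.6991103128 − 0.3306122099 = 0.3684981029
Denominator 2 − 1 = 1.
So the Richardson estimate is 0.3684981029.
Shift from A(h/2): +0.0189429465.

0.368498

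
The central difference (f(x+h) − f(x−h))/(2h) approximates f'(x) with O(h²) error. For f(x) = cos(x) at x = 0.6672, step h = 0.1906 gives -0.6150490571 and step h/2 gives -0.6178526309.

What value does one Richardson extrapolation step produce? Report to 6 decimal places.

-0.618787

r = 2, so 2^r = 4.
A(h/2) − A(h) = -0.6178526309 − (-0.6150490571) = -0.0028035738
Correction (A(h/2) − A(h))/(4 − 1) = (-0.0028035738)/3 = -0.0009345246
R = -0.6178526309 − 0.0009345246 = -0.6187871555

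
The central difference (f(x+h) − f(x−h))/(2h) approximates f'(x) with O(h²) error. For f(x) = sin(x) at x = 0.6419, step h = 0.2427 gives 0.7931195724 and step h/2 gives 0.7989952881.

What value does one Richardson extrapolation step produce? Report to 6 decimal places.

Method order is 2; weight 2^2 = 4.
4 × 0.7989952881 = 3.1959811524; subtract 0.7931195724 → 2.4028615800
Extrapolated: 2.4028615800 / 3 = 0.8009538600
Gap between inputs: 5.876e-03; correction applied: +0.0019585719.

0.800954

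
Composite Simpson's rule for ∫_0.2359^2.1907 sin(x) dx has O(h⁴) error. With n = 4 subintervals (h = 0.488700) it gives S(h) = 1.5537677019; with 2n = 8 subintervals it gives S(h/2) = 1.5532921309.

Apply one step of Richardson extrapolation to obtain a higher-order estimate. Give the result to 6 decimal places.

Method order is 4; weight 2^4 = 16.
Weighted: 24.8526740944 − 1.5537677019 = 23.2989063925
Denominator 16 − 1 = 15.
23.2989063925 ÷ 15 = 1.5532604262

1.553260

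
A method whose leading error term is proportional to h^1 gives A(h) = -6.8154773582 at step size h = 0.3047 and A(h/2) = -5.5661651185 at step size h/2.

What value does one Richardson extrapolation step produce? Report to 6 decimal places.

Method order is 1; weight 2^1 = 2.
A(h/2) − A(h) = -5.5661651185 − (-6.8154773582) = 1.2493122397
Correction (A(h/2) − A(h))/(2 − 1) = 1.2493122397/1 = 1.2493122397
R = -5.5661651185 + 1.2493122397 = -4.3168528788
Correction |R − A(h/2)| = 1.249e+00; gap |A(h/2) − A(h)| = 1.249e+00.

-4.316853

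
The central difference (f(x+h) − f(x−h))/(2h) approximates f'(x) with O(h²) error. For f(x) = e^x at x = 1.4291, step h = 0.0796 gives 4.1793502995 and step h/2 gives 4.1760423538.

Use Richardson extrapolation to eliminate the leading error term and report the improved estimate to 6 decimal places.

4.174940

With r = 2 the leading error scales as h^2, so the weight is 2^2 = 4.
Difference of the inputs: 4.1760423538 − 4.1793502995 = -0.0033079457
Divide by 2^2 − 1 = 3: (-0.0033079457)/3 = -0.0011026486
R = 4.1760423538 − 0.0011026486 = 4.1749397052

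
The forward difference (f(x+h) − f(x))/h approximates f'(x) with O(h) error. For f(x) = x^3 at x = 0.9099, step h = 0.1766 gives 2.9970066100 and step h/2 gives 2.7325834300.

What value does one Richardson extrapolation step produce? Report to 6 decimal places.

The method has order 1: 2^1 = 2.
2×2.7325834300 − 2.9970066100 = 2.4681602500
Divide by 2^1 − 1 = 1.
(2×2.7325834300 − 2.9970066100)/(2 − 1) = 2.4681602500
Gap between inputs: 2.644e-01; correction applied: −0.2644231800.

2.468160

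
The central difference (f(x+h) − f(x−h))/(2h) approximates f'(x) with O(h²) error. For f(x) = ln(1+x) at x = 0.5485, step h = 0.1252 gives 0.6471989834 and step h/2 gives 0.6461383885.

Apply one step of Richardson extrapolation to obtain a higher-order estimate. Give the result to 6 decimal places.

r = 2: numerator weight 4, denominator 3.
Top: 4(0.6461383885) − (0.6471989834) = 1.9373545706
Denominator 4 − 1 = 3.
Result: 0.6457848569
Correction |R − A(h/2)| = 3.535e-04; gap |A(h/2) − A(h)| = 1.061e-03.

0.645785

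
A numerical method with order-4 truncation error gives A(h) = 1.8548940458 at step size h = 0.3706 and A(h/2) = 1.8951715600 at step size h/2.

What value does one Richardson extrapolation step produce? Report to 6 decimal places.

The method has order 4: 2^4 = 16.
16·1.8951715600 = 30.3227449600; subtract 1.8548940458 → 28.4678509142
(16·1.8951715600 − 1.8548940458)/(16 − 1) = 1.8978567276

1.897857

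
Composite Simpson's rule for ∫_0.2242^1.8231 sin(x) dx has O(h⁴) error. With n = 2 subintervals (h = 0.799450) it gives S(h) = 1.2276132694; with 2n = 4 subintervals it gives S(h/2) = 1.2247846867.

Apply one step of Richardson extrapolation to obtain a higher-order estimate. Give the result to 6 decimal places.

1.224596

The method has order 4: 2^4 = 16.
Weighted: 19.5965549872 − 1.2276132694 = 18.3689417178
Denominator 16 − 1 = 15.
So the Richardson estimate is 1.2245961145.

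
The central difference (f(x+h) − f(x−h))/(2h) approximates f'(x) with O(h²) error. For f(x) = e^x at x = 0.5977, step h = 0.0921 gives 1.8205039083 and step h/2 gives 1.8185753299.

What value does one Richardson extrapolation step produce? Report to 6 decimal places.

The method has order 2: 2^2 = 4.
4 × 1.8185753299 − 1.8205039083 = 5.4537974113
R = 5.4537974113/3 = 1.8179324704
Shift from A(h/2): −0.0006428595.

1.817932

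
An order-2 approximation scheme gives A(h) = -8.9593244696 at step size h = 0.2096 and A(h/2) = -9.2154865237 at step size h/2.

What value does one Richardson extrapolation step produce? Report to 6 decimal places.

The method has order 2: 2^2 = 4.
Difference of the inputs: -9.2154865237 − (-8.9593244696) = -0.2561620541
Divide by 2^2 − 1 = 3: (-0.2561620541)/3 = -0.0853873514
R = A(h/2) + (A(h/2) − A(h))/3 = -9.2154865237 − 0.0853873514 = -9.3008738751
Shift from A(h/2): −0.0853873514.

-9.300874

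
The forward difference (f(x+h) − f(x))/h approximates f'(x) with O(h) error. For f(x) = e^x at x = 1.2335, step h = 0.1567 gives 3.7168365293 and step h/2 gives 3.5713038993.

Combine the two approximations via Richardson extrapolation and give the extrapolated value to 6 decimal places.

3.425771

Error is O(h^1); halving h shrinks it by 2^1 = 2.
2^1*A(h/2) = 7.1426077986; minus A(h) gives 3.4257712693.
Divide by 2^1 − 1 = 1.
(2*3.5713038993 − 3.7168365293)/(2 − 1) = 3.4257712693
Correction |R − A(h/2)| = 1.455e-01; gap |A(h/2) − A(h)| = 1.455e-01.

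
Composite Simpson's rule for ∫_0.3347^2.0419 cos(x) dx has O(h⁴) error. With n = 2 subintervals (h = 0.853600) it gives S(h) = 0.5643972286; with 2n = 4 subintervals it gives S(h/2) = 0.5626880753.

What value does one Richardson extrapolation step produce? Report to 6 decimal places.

0.562574

r = 4, so 2^r = 16.
A(h/2) − A(h) = 0.5626880753 − 0.5643972286 = -0.0017091533
Correction (A(h/2) − A(h))/(16 − 1) = (-0.0017091533)/15 = -0.0001139436
R = A(h/2) + (A(h/2) − A(h))/15 = 0.5626880753 − 0.0001139436 = 0.5625741317
Correction |R − A(h/2)| = 1.139e-04; gap |A(h/2) − A(h)| = 1.709e-03.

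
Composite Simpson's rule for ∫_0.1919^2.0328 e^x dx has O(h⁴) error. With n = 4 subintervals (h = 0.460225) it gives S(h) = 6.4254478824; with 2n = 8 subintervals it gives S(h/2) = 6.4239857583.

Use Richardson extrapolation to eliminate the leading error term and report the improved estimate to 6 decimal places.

With r = 4 the leading error scales as h^4, so the weight is 2^4 = 16.
A(h/2) − A(h) = 6.4239857583 − 6.4254478824 = -0.0014621241
Correction (A(h/2) − A(h))/(16 − 1) = (-0.0014621241)/15 = -0.0000974749
R = 6.4239857583 − 0.0000974749 = 6.4238882834
Gap between inputs: 1.462e-03; correction applied: −0.0000974749.

6.423888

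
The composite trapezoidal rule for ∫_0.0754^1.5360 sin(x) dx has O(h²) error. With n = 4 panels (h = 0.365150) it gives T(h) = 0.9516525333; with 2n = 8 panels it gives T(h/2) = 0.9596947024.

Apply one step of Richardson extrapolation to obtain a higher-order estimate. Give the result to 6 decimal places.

Leading term ∝ h^2; use weight 4 = 2^2.
4 × 0.9596947024 = 3.8387788096; 3.8387788096 − 0.9516525333 = 2.8871262763
Extrapolated: 2.8871262763 / 3 = 0.9623754254
Shift from A(h/2): +0.0026807230.

0.962375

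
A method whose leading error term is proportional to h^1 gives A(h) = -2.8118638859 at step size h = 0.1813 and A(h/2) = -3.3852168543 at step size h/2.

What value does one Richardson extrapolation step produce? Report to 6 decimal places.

Leading term ∝ h^1; use weight 2 = 2^1.
2·(-3.3852168543) = -6.7704337086; subtract (-2.8118638859) → -3.9585698227
Denominator 2 − 1 = 1.
R = (-3.9585698227)/1 = -3.9585698227
Correction |R − A(h/2)| = 5.734e-01; gap |A(h/2) − A(h)| = 5.734e-01.

-3.958570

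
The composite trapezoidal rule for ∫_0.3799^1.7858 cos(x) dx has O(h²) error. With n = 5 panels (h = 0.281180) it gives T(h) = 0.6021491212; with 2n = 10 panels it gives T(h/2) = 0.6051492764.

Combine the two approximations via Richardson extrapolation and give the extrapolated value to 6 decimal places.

Leading term ∝ h^2; use weight 4 = 2^2.
4*0.6051492764 = 2.4205971056; subtract 0.6021491212 → 1.8184479844
1.8184479844 ÷ 3 = 0.6061493281

0.606149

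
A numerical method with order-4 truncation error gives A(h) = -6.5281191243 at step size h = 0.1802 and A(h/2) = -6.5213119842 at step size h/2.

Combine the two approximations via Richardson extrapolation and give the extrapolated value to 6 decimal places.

Method order is 4; weight 2^4 = 16.
2^4 × A(h/2) = -104.3409917472; minus A(h) gives -97.8128726229.
Divide by 2^4 − 1 = 15.
R = (-97.8128726229)/15 = -6.5208581749
Correction |R − A(h/2)| = 4.538e-04; gap |A(h/2) − A(h)| = 6.807e-03.

-6.520858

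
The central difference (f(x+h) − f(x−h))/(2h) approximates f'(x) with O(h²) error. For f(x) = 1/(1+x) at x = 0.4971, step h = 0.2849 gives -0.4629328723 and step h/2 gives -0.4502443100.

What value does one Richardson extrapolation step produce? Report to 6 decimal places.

-0.446015

Error is O(h^2); halving h shrinks it by 2^2 = 4.
4*(-0.4502443100) − (-0.4629328723) = -1.3380443677
(4*(-0.4502443100) − (-0.4629328723))/(4 − 1) = -0.4460147892
Shift from A(h/2): +0.0042295208.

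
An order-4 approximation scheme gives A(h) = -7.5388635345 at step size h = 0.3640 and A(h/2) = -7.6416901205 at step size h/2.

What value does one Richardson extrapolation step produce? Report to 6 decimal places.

-7.648545

Order 4 gives 2^r = 16 and 2^r − 1 = 15.
16 × (-7.6416901205) = -122.2670419280; (-122.2670419280) − (-7.5388635345) = -114.7281783935
Denominator 16 − 1 = 15.
Result: -7.6485452262
Gap between inputs: 1.028e-01; correction applied: −0.0068551057.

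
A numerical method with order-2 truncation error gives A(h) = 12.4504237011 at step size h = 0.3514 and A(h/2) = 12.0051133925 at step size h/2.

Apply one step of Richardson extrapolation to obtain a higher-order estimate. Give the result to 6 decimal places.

11.856677

Error is O(h^2); halving h shrinks it by 2^2 = 4.
4×12.0051133925 = 48.0204535700; 48.0204535700 − 12.4504237011 = 35.5700298689
Divide by 2^2 − 1 = 3.
So the Richardson estimate is 11.8566766230.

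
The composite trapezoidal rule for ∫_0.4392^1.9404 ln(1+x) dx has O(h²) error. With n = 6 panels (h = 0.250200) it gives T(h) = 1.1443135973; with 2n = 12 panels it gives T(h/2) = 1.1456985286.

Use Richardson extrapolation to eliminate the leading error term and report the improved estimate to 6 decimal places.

Leading term ∝ h^2; use weight 4 = 2^2.
A(h/2) − A(h) = 1.1456985286 − 1.1443135973 = 0.0013849313
Correction (A(h/2) − A(h))/(4 − 1) = 0.0013849313/3 = 0.0004616438
R = 1.1456985286 + 0.0004616438 = 1.1461601724

1.146160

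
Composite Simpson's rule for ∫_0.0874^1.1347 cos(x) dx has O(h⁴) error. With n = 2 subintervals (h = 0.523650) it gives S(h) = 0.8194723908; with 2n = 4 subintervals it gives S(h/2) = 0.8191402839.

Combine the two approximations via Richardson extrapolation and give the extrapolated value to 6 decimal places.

0.819118

Order 4 gives 2^r = 16 and 2^r − 1 = 15.
A(h/2) − A(h) = 0.8191402839 − 0.8194723908 = -0.0003321069
Correction (A(h/2) − A(h))/(16 − 1) = (-0.0003321069)/15 = -0.0000221405
R = A(h/2) + (A(h/2) − A(h))/15 = 0.8191402839 − 0.0000221405 = 0.8191181434
Correction |R − A(h/2)| = 2.214e-05; gap |A(h/2) − A(h)| = 3.321e-04.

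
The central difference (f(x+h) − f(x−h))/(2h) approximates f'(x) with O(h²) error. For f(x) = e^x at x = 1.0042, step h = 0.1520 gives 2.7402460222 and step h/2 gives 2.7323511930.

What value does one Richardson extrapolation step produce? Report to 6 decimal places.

2.729720

Leading term ∝ h^2; use weight 4 = 2^2.
4*2.7323511930 − 2.7402460222 = 8.1891587498
R = 8.1891587498/3 = 2.7297195833
Gap between inputs: 7.895e-03; correction applied: −0.0026316097.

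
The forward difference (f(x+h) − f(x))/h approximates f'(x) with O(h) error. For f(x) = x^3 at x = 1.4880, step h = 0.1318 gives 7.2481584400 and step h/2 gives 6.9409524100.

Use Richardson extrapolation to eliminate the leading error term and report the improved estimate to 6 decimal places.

6.633746

Leading term ∝ h^1; use weight 2 = 2^1.
A(h/2) − A(h) = 6.9409524100 − 7.2481584400 = -0.3072060300
Divide by 2^1 − 1 = 1: (-0.3072060300)/1 = -0.3072060300
R = A(h/2) + (A(h/2) − A(h))/1 = 6.9409524100 − 0.3072060300 = 6.6337463800
Shift from A(h/2): −0.3072060300.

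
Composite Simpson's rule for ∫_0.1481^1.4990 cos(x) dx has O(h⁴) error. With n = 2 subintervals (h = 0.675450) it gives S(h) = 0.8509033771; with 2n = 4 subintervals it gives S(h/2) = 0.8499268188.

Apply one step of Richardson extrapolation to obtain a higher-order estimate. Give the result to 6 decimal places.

Order 4 gives 2^r = 16 and 2^r − 1 = 15.
A(h/2) − A(h) = 0.8499268188 − 0.8509033771 = -0.0009765583
Correction (A(h/2) − A(h))/(16 − 1) = (-0.0009765583)/15 = -0.0000651039
R = A(h/2) + (A(h/2) − A(h))/15 = 0.8499268188 − 0.0000651039 = 0.8498617149

0.849862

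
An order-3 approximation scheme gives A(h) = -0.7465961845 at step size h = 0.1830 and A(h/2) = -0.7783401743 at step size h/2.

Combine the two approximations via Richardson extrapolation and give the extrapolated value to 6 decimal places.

r = 3, so 2^r = 8.
8×(-0.7783401743) − (-0.7465961845) = -5.4801252099
Divide by 2^3 − 1 = 7.
(8×(-0.7783401743) − (-0.7465961845))/(8 − 1) = -0.7828750300

-0.782875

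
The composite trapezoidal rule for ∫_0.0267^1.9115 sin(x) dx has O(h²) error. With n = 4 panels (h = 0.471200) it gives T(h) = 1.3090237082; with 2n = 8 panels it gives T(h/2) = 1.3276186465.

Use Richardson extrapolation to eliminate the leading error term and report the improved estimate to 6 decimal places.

Error is O(h^2); halving h shrinks it by 2^2 = 4.
A(h/2) − A(h) = 1.3276186465 − 1.3090237082 = 0.0185949383
Divide by 2^2 − 1 = 3: 0.0185949383/3 = 0.0061983128
R = 1.3276186465 + 0.0061983128 = 1.3338169593

1.333817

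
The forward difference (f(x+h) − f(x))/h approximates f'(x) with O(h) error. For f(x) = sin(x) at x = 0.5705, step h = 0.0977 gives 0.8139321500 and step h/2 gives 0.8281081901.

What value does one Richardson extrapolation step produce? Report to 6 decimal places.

Order 1 gives 2^r = 2 and 2^r − 1 = 1.
2*0.8281081901 − 0.8139321500 = 0.8422842302
Denominator 2 − 1 = 1.
0.8422842302 ÷ 1 = 0.8422842302

0.842284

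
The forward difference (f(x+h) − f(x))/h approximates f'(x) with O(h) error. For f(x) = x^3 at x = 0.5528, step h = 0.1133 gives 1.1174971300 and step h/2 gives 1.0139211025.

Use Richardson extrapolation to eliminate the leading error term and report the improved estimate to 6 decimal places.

Leading term ∝ h^1; use weight 2 = 2^1.
2*1.0139211025 = 2.0278422050; 2.0278422050 − 1.1174971300 = 0.9103450750
Denominator 2 − 1 = 1.
(2*1.0139211025 − 1.1174971300)/(2 − 1) = 0.9103450750

0.910345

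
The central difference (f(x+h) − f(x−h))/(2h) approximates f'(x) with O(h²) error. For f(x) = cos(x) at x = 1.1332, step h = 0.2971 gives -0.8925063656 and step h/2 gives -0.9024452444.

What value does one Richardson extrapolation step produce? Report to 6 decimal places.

-0.905758

r = 2, so 2^r = 4.
4 × (-0.9024452444) = -3.6097809776; (-3.6097809776) − (-0.8925063656) = -2.7172746120
Divide by 2^2 − 1 = 3.
R = (-2.7172746120)/3 = -0.9057582040
Shift from A(h/2): −0.0033129596.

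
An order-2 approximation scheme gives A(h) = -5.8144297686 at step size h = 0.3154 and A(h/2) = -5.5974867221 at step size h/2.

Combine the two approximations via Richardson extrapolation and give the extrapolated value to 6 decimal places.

Order 2 gives 2^r = 4 and 2^r − 1 = 3.
Top: 4(-5.5974867221) − (-5.8144297686) = -16.5755171198
(4*(-5.5974867221) − (-5.8144297686))/(4 − 1) = -5.5251723733
Shift from A(h/2): +0.0723143488.

-5.525172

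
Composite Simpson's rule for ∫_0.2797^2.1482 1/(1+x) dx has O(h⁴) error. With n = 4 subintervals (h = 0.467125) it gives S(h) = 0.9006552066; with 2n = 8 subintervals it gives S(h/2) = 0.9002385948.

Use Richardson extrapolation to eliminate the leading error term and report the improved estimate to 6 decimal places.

0.900211

Error is O(h^4); halving h shrinks it by 2^4 = 16.
16*0.9002385948 = 14.4038175168; 14.4038175168 − 0.9006552066 = 13.5031623102
Divide by 2^4 − 1 = 15.
So the Richardson estimate is 0.9002108207.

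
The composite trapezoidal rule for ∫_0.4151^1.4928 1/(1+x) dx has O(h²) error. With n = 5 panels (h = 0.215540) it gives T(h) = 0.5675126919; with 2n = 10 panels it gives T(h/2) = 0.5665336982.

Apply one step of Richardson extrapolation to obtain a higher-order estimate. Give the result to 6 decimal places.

0.566207

Order 2 gives 2^r = 4 and 2^r − 1 = 3.
Numerator 4·A(h/2) − A(h) = 4·0.5665336982 − 0.5675126919 = 1.6986221009
Denominator 4 − 1 = 3.
(4·0.5665336982 − 0.5675126919)/(4 − 1) = 0.5662073670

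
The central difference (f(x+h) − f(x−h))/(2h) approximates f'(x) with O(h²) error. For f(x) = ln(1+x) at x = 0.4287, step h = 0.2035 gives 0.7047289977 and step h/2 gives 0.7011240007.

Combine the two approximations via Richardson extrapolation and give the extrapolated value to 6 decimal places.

The method has order 2: 2^2 = 4.
Numerator 4*A(h/2) − A(h) = 4*0.7011240007 − 0.7047289977 = 2.0997670051
Denominator 4 − 1 = 3.
(4*0.7011240007 − 0.7047289977)/(4 − 1) = 0.6999223350
Gap between inputs: 3.605e-03; correction applied: −0.0012016657.

0.699922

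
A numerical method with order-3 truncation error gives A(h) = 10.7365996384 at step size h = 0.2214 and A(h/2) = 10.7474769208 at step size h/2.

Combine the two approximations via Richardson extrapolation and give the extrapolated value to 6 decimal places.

10.749031

Error is O(h^3); halving h shrinks it by 2^3 = 8.
Difference of the inputs: 10.7474769208 − 10.7365996384 = 0.0108772824
Correction (A(h/2) − A(h))/(8 − 1) = 0.0108772824/7 = 0.0015538975
R = 10.7474769208 + 0.0015538975 = 10.7490308183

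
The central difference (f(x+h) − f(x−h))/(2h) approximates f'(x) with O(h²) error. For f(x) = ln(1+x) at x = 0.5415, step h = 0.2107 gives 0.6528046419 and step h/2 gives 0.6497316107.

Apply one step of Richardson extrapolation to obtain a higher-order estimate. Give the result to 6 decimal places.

0.648707

The method has order 2: 2^2 = 4.
4*0.6497316107 − 0.6528046419 = 1.9461218009
Divide by 2^2 − 1 = 3.
1.9461218009 ÷ 3 = 0.6487072670
Gap between inputs: 3.073e-03; correction applied: −0.0010243437.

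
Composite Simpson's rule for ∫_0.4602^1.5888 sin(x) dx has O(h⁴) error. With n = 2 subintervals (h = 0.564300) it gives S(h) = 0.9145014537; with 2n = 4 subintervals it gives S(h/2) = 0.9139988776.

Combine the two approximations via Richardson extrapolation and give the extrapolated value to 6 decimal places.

0.913965

r = 4: numerator weight 16, denominator 15.
Top: 16(0.9139988776) − (0.9145014537) = 13.7094805879
13.7094805879 ÷ 15 = 0.9139653725
Correction |R − A(h/2)| = 3.351e-05; gap |A(h/2) − A(h)| = 5.026e-04.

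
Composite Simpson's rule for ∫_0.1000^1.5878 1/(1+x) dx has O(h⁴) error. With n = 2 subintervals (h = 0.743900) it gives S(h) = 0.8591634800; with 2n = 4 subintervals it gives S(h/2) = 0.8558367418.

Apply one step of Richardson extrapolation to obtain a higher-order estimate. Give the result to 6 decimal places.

With r = 4 the leading error scales as h^4, so the weight is 2^4 = 16.
A(h/2) − A(h) = 0.8558367418 − 0.8591634800 = -0.0033267382
Divide by 2^4 − 1 = 15: (-0.0033267382)/15 = -0.0002217825
R = A(h/2) + (A(h/2) − A(h))/15 = 0.8558367418 − 0.0002217825 = 0.8556149593

0.855615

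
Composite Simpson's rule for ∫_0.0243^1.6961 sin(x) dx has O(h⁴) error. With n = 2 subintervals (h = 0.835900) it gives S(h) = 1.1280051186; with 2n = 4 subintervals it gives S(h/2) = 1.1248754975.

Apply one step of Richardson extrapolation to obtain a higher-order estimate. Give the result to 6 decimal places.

r = 4, so 2^r = 16.
Difference of the inputs: 1.1248754975 − 1.1280051186 = -0.0031296211
Divide by 2^4 − 1 = 15: (-0.0031296211)/15 = -0.0002086414
R = A(h/2) + (A(h/2) − A(h))/15 = 1.1248754975 − 0.0002086414 = 1.1246668561

1.124667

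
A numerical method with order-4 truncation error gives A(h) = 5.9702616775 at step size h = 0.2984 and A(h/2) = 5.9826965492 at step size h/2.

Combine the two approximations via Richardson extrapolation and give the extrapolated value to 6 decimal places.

5.983526

Leading term ∝ h^4; use weight 16 = 2^4.
Difference of the inputs: 5.9826965492 − 5.9702616775 = 0.0124348717
Correction (A(h/2) − A(h))/(16 − 1) = 0.0124348717/15 = 0.0008289914
R = A(h/2) + (A(h/2) − A(h))/15 = 5.9826965492 + 0.0008289914 = 5.9835255406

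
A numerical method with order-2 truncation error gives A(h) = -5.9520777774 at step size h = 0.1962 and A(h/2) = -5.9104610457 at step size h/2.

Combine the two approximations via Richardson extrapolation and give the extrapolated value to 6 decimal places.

-5.896589

r = 2, so 2^r = 4.
4·(-5.9104610457) = -23.6418441828; subtract (-5.9520777774) → -17.6897664054
R = (-17.6897664054)/3 = -5.8965888018
Shift from A(h/2): +0.0138722439.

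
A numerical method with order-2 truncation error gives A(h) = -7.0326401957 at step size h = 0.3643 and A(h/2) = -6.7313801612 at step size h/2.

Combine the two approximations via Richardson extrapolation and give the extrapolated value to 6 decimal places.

-6.630960

Error is O(h^2); halving h shrinks it by 2^2 = 4.
Difference of the inputs: -6.7313801612 − (-7.0326401957) = 0.3012600345
Correction (A(h/2) − A(h))/(4 − 1) = 0.3012600345/3 = 0.1004200115
R = -6.7313801612 + 0.1004200115 = -6.6309601497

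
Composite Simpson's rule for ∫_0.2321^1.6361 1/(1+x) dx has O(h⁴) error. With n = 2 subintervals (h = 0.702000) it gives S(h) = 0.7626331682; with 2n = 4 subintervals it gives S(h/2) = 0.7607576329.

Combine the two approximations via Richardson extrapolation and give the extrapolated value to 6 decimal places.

Order 4 gives 2^r = 16 and 2^r − 1 = 15.
Top: 16(0.7607576329) − (0.7626331682) = 11.4094889582
Denominator 16 − 1 = 15.
R = 11.4094889582/15 = 0.7606325972
Gap between inputs: 1.876e-03; correction applied: −0.0001250357.

0.760633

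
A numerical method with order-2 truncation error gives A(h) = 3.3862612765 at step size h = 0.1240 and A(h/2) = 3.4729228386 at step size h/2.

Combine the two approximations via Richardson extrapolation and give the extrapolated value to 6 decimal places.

r = 2, so 2^r = 4.
2^2·A(h/2) = 13.8916913544; minus A(h) gives 10.5054300779.
Extrapolated: 10.5054300779 / 3 = 3.5018100260

3.501810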